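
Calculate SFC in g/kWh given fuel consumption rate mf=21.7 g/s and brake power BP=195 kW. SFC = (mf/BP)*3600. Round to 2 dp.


SFC = (mf / BP) * 3600
Rate = 21.7 / 195 = 0.111282 g/(s*kW)
SFC = 0.111282 * 3600 = 400.62 g/kWh


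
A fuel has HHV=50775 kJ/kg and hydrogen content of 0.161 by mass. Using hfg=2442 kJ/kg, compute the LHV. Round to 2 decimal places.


LHV = HHV - hfg * 9 * H
Water correction = 2442 * 9 * 0.161 = 3538.458 kJ/kg
LHV = 50775 - 3538.458 = 47236.54 kJ/kg


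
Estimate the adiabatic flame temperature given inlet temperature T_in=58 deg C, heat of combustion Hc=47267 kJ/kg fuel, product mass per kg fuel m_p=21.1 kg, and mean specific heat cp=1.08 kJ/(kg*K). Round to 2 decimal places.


T_ad = T_in + Hc / (m_p * cp)
Denominator = 21.1 * 1.08 = 22.7880
Temperature rise = 47267 / 22.7880 = 2074.21 K
T_ad = 58 + 2074.21 = 2132.21 deg C


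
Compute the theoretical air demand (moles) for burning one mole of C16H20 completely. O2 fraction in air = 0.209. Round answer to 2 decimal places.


Balanced combustion: C16H20 + 21 O2 -> 16 CO2 + 10 H2O
O2 needed = C + H/4 = 16 + 20/4 = 21.00 moles
Air moles = O2 / 0.209 = 21.00 / 0.209 = 100.48 moles air


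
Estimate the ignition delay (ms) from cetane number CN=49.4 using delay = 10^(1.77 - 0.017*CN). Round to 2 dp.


delay = 10^(1.77 - 0.017*CN)
Exponent = 1.77 - 0.017*49.4 = 0.9302
delay = 10^0.9302 = 8.52 ms


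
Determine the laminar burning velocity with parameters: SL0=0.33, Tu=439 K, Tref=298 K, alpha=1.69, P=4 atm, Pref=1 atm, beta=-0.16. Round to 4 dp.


SL = SL0 * (Tu/Tref)^alpha * (P/Pref)^beta
T ratio = 439/298 = 1.47315436
(T ratio)^alpha = 1.47315436^1.69 = 1.924596
(P/Pref)^beta = 4^(-0.16) = 0.801070
SL = 0.33 * 1.924596 * 0.801070 = 0.5088 m/s


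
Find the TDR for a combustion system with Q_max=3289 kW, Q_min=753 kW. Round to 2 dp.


TDR = Q_max / Q_min
TDR = 3289 / 753 = 4.37


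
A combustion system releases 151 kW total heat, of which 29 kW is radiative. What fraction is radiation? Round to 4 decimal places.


f_rad = Q_rad / Q_total
f_rad = 29 / 151 = 0.1921


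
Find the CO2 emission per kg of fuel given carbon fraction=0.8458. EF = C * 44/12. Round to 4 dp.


EF = C_frac * (M_CO2 / M_C)
EF = 0.8458 * (44/12)
EF = 0.8458 * 3.666667 = 3.1013 kg_CO2/kg_fuel


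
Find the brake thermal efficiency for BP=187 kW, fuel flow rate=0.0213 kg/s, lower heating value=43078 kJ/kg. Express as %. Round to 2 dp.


eta_BTE = (BP / (mf * LHV)) * 100
Denominator = 0.0213 * 43078 = 917.5614 kW
eta_BTE = (187 / 917.5614) * 100 = 20.38%


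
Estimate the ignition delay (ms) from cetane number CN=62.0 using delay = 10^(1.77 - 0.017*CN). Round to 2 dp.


delay = 10^(1.77 - 0.017*CN)
Exponent = 1.77 - 0.017*62.0 = 0.7160
delay = 10^0.7160 = 5.20 ms


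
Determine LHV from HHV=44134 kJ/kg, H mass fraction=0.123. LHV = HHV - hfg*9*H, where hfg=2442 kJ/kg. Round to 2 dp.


LHV = HHV - hfg * 9 * H
Water correction = 2442 * 9 * 0.123 = 2703.294 kJ/kg
LHV = 44134 - 2703.294 = 41430.71 kJ/kg


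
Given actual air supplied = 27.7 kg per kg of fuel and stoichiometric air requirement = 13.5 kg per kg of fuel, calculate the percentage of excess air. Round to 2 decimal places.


Excess air = actual - stoichiometric = 27.7 - 13.5 = 14.20 kg/kg fuel
Excess air % = (excess / stoich) * 100 = (14.20 / 13.5) * 100 = 105.19%


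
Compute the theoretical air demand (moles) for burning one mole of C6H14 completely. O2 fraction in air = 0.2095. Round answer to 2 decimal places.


Balanced combustion: C6H14 + 9.5 O2 -> 6 CO2 + 7 H2O
O2 needed = C + H/4 = 6 + 14/4 = 9.50 moles
Air moles = O2 / 0.2095 = 9.50 / 0.2095 = 45.35 moles air


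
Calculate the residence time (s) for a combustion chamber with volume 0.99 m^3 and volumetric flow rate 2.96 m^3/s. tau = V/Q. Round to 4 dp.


tau = V / Q_flow
tau = 0.99 / 2.96 = 0.3345 s


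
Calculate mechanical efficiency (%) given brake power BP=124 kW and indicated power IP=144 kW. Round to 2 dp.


eta_mech = (BP / IP) * 100
Ratio = 124 / 144 = 0.8611
eta_mech = 0.8611 * 100 = 86.11%


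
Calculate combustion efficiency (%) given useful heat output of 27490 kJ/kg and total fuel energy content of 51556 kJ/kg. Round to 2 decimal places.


Efficiency = (Q_useful / Q_fuel) * 100
Efficiency = (27490 / 51556) * 100
Efficiency = 0.5332 * 100 = 53.32%


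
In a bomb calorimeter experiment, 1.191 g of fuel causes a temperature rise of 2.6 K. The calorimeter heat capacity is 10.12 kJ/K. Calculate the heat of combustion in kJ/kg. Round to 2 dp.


Hc = C_cal * delta_T / m_fuel
Q_released = 10.12 * 2.6 = 26.3120 kJ
m_fuel = 1.191 g = 1.191/1000 kg = 0.001191 kg
Hc = 26.3120 / 0.001191 = 22092.36 kJ/kg


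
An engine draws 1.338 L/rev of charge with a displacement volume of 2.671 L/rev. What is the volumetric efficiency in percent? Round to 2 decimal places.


eta_v = (V_actual / V_disp) * 100
Ratio = 1.338 / 2.671 = 0.5009
eta_v = 0.5009 * 100 = 50.09%


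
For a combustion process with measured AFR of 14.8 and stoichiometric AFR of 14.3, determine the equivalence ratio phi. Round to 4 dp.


phi = AFR_stoich / AFR_actual
phi = 14.3 / 14.8 = 0.9662


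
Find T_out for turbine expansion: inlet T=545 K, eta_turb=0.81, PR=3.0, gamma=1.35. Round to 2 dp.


T_out = T_in * (1 - eta * (1 - PR^(-(gamma-1)/gamma)))
Exponent = -(1.35-1)/1.35 = -0.25925926
PR^exp = 3.0^(-0.25925926) = 0.75214556
Factor = 1 - 0.81*(1 - 0.75214556) = 0.79923790
T_out = 545 * 0.79923790 = 435.58 K


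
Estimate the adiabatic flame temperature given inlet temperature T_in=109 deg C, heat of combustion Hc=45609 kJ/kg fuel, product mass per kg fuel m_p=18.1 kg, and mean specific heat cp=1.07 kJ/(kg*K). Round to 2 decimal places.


T_ad = T_in + Hc / (m_p * cp)
Denominator = 18.1 * 1.07 = 19.3670
Temperature rise = 45609 / 19.3670 = 2354.99 K
T_ad = 109 + 2354.99 = 2463.99 deg C


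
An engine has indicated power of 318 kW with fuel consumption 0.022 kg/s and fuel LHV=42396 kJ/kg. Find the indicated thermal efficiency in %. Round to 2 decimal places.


eta_ith = (IP / (mf * LHV)) * 100
Denominator = 0.022 * 42396 = 932.7120 kW
eta_ith = (318 / 932.7120) * 100 = 34.09%


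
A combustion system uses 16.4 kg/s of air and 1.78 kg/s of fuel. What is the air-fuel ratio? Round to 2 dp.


AFR = m_air / m_fuel
AFR = 16.4 / 1.78 = 9.21


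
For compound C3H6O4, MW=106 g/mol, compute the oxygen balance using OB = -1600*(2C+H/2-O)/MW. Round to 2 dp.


OB = -1600 * (2C + H/2 - O) / MW
Inner = 2*3 + 6/2 - 4 = 5.00
OB = -1600 * 5.00 / 106 = -75.47%


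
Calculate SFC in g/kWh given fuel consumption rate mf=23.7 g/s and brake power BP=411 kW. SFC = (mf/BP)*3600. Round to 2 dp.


SFC = (mf / BP) * 3600
Rate = 23.7 / 411 = 0.057664 g/(s*kW)
SFC = 0.057664 * 3600 = 207.59 g/kWh


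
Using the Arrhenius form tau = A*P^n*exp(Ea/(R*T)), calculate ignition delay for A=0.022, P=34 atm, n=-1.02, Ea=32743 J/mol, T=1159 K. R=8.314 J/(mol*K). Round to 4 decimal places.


tau = A * P^n * exp(Ea/(R*T))
P^n = 34^(-1.02) = 0.02740889
Ea/(R*T) = 32743/(8.314*1159) = 3.398013
exp(Ea/(R*T)) = 29.904615
tau = 0.022 * 0.02740889 * 29.904615 = 0.0180 ms


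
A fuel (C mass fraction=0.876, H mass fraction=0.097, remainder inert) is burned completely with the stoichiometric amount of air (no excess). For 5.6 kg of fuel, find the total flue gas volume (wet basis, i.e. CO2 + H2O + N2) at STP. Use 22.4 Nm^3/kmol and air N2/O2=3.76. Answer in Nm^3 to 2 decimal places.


Per kg fuel: CO2 = (C/12 kmol)*22.4 = (0.876/12)*22.4 = 1.63520 Nm^3
Per kg fuel: H2O = (H/2 kmol)*22.4 = (0.097/2)*22.4 = 1.08640 Nm^3
O2 needed per kg fuel = C/12 + H/4 = 0.876/12 + 0.097/4 = 0.09725000 kmol
Per kg fuel: N2 = O2*3.76*22.4 = 0.09725000*3.76*22.4 = 8.19078 Nm^3
Total per kg = 1.63520 + 1.08640 + 8.19078 = 10.91238 Nm^3
Total = 10.91238 * 5.6 = 61.11 Nm^3


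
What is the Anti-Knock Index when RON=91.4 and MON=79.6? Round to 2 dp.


AKI = (RON + MON) / 2
AKI = (91.4 + 79.6) / 2
AKI = 171.0 / 2 = 85.50


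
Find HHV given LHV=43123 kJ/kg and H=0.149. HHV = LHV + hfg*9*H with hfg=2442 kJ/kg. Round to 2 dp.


HHV = LHV + hfg * 9 * H
Water addition = 2442 * 9 * 0.149 = 3274.722 kJ/kg
HHV = 43123 + 3274.722 = 46397.72 kJ/kg


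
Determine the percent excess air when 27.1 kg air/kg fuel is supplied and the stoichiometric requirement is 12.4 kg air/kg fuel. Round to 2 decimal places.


Excess air = actual - stoichiometric = 27.1 - 12.4 = 14.70 kg/kg fuel
Excess air % = (excess / stoich) * 100 = (14.70 / 12.4) * 100 = 118.55%


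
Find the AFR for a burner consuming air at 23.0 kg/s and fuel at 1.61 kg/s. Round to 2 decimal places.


AFR = m_air / m_fuel
AFR = 23.0 / 1.61 = 14.29


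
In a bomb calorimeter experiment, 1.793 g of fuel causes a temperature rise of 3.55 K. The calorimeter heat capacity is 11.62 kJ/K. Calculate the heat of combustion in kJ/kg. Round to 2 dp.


Hc = C_cal * delta_T / m_fuel
Q_released = 11.62 * 3.55 = 41.2510 kJ
m_fuel = 1.793 g = 1.793/1000 kg = 0.001793 kg
Hc = 41.2510 / 0.001793 = 23006.69 kJ/kg


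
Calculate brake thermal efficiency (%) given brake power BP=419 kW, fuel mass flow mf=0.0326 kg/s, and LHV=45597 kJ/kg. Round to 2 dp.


eta_BTE = (BP / (mf * LHV)) * 100
Denominator = 0.0326 * 45597 = 1486.4622 kW
eta_BTE = (419 / 1486.4622) * 100 = 28.19%


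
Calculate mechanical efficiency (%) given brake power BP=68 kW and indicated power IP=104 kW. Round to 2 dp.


eta_mech = (BP / IP) * 100
Ratio = 68 / 104 = 0.6538
eta_mech = 0.6538 * 100 = 65.38%


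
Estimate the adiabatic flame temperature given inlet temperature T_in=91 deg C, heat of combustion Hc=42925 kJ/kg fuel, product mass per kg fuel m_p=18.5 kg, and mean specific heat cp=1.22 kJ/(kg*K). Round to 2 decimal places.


T_ad = T_in + Hc / (m_p * cp)
Denominator = 18.5 * 1.22 = 22.5700
Temperature rise = 42925 / 22.5700 = 1901.86 K
T_ad = 91 + 1901.86 = 1992.86 deg C


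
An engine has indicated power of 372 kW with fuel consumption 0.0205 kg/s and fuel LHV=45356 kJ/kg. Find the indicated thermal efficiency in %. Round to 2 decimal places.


eta_ith = (IP / (mf * LHV)) * 100
Denominator = 0.0205 * 45356 = 929.7980 kW
eta_ith = (372 / 929.7980) * 100 = 40.01%


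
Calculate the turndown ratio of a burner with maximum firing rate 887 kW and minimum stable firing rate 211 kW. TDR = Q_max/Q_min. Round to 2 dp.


TDR = Q_max / Q_min
TDR = 887 / 211 = 4.20


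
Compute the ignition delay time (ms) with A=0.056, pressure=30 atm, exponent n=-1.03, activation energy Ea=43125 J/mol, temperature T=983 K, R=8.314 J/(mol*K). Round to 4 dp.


tau = A * P^n * exp(Ea/(R*T))
P^n = 30^(-1.03) = 0.03009990
Ea/(R*T) = 43125/(8.314*983) = 5.276738
exp(Ea/(R*T)) = 195.730453
tau = 0.056 * 0.03009990 * 195.730453 = 0.3299 ms


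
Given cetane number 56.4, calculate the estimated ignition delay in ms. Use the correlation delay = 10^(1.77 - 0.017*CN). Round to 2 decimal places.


delay = 10^(1.77 - 0.017*CN)
Exponent = 1.77 - 0.017*56.4 = 0.8112
delay = 10^0.8112 = 6.47 ms


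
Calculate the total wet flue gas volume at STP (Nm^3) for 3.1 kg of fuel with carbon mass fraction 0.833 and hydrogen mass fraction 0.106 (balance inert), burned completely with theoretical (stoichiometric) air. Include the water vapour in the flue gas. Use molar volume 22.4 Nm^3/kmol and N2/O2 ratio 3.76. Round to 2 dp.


Per kg fuel: CO2 = (C/12 kmol)*22.4 = (0.833/12)*22.4 = 1.55493 Nm^3
Per kg fuel: H2O = (H/2 kmol)*22.4 = (0.106/2)*22.4 = 1.18720 Nm^3
O2 needed per kg fuel = C/12 + H/4 = 0.833/12 + 0.106/4 = 0.09591667 kmol
Per kg fuel: N2 = O2*3.76*22.4 = 0.09591667*3.76*22.4 = 8.07849 Nm^3
Total per kg = 1.55493 + 1.18720 + 8.07849 = 10.82062 Nm^3
Total = 10.82062 * 3.1 = 33.54 Nm^3


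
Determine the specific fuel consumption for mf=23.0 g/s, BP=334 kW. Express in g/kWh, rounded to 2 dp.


SFC = (mf / BP) * 3600
Rate = 23.0 / 334 = 0.068862 g/(s*kW)
SFC = 0.068862 * 3600 = 247.90 g/kWh


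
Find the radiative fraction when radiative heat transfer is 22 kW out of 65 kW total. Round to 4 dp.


f_rad = Q_rad / Q_total
f_rad = 22 / 65 = 0.3385


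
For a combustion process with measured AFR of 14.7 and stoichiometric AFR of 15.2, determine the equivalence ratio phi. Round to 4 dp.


phi = AFR_stoich / AFR_actual
phi = 15.2 / 14.7 = 1.0340


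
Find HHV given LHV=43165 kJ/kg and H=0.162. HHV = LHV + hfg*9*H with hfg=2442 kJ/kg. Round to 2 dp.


HHV = LHV + hfg * 9 * H
Water addition = 2442 * 9 * 0.162 = 3560.436 kJ/kg
HHV = 43165 + 3560.436 = 46725.44 kJ/kg


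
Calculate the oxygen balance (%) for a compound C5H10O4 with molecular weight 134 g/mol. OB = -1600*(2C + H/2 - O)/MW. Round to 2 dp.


OB = -1600 * (2C + H/2 - O) / MW
Inner = 2*5 + 10/2 - 4 = 11.00
OB = -1600 * 11.00 / 134 = -131.34%


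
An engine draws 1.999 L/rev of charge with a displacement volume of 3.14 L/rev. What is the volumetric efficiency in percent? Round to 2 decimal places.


eta_v = (V_actual / V_disp) * 100
Ratio = 1.999 / 3.14 = 0.6366
eta_v = 0.6366 * 100 = 63.66%


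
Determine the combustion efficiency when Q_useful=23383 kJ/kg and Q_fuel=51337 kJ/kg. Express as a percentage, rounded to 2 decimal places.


Efficiency = (Q_useful / Q_fuel) * 100
Efficiency = (23383 / 51337) * 100
Efficiency = 0.4555 * 100 = 45.55%


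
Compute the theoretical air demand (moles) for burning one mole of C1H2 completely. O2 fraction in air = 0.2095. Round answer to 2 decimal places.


Balanced combustion: C1H2 + 1.5 O2 -> 1 CO2 + 1 H2O
O2 needed = C + H/4 = 1 + 2/4 = 1.50 moles
Air moles = O2 / 0.2095 = 1.50 / 0.2095 = 7.16 moles air


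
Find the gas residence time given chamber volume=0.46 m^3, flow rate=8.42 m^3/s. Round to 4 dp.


tau = V / Q_flow
tau = 0.46 / 8.42 = 0.0546 s


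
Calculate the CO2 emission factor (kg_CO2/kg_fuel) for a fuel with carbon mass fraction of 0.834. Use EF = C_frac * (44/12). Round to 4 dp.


EF = C_frac * (M_CO2 / M_C)
EF = 0.834 * (44/12)
EF = 0.834 * 3.666667 = 3.0580 kg_CO2/kg_fuel


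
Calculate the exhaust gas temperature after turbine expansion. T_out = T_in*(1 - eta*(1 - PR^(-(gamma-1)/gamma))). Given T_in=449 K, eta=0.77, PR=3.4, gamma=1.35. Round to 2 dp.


T_out = T_in * (1 - eta * (1 - PR^(-(gamma-1)/gamma)))
Exponent = -(1.35-1)/1.35 = -0.25925926
PR^exp = 3.4^(-0.25925926) = 0.72813041
Factor = 1 - 0.77*(1 - 0.72813041) = 0.79066042
T_out = 449 * 0.79066042 = 355.01 K


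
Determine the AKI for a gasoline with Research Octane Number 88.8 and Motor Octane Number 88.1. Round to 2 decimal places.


AKI = (RON + MON) / 2
AKI = (88.8 + 88.1) / 2
AKI = 176.9 / 2 = 88.45


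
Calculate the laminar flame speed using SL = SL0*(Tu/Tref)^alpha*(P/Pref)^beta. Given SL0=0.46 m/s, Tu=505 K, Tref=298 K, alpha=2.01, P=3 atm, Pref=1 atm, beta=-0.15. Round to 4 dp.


SL = SL0 * (Tu/Tref)^alpha * (P/Pref)^beta
T ratio = 505/298 = 1.69463087
(T ratio)^alpha = 1.69463087^2.01 = 2.886961
(P/Pref)^beta = 3^(-0.15) = 0.848070
SL = 0.46 * 2.886961 * 0.848070 = 1.1262 m/s


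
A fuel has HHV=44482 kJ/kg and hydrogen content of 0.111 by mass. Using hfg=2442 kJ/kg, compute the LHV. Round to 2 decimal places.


LHV = HHV - hfg * 9 * H
Water correction = 2442 * 9 * 0.111 = 2439.558 kJ/kg
LHV = 44482 - 2439.558 = 42042.44 kJ/kg


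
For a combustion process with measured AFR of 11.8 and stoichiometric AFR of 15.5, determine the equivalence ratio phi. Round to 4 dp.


phi = AFR_stoich / AFR_actual
phi = 15.5 / 11.8 = 1.3136


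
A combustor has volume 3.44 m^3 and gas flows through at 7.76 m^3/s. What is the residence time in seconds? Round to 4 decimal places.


tau = V / Q_flow
tau = 3.44 / 7.76 = 0.4433 s


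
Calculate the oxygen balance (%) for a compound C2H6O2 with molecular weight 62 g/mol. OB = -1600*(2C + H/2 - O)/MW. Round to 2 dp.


OB = -1600 * (2C + H/2 - O) / MW
Inner = 2*2 + 6/2 - 2 = 5.00
OB = -1600 * 5.00 / 62 = -129.03%


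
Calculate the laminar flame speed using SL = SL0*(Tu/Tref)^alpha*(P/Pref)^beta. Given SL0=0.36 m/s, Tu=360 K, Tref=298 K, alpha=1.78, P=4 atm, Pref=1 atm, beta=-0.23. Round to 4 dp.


SL = SL0 * (Tu/Tref)^alpha * (P/Pref)^beta
T ratio = 360/298 = 1.20805369
(T ratio)^alpha = 1.20805369^1.78 = 1.399953
(P/Pref)^beta = 4^(-0.23) = 0.726986
SL = 0.36 * 1.399953 * 0.726986 = 0.3664 m/s


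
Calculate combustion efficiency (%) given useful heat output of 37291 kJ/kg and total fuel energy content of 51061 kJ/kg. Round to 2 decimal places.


Efficiency = (Q_useful / Q_fuel) * 100
Efficiency = (37291 / 51061) * 100
Efficiency = 0.7303 * 100 = 73.03%


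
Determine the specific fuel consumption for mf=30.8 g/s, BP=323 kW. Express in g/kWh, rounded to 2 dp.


SFC = (mf / BP) * 3600
Rate = 30.8 / 323 = 0.095356 g/(s*kW)
SFC = 0.095356 * 3600 = 343.28 g/kWh


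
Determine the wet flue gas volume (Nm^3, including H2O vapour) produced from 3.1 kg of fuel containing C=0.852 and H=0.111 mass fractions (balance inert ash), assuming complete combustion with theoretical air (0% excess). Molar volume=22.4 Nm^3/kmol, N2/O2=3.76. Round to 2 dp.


Per kg fuel: CO2 = (C/12 kmol)*22.4 = (0.852/12)*22.4 = 1.59040 Nm^3
Per kg fuel: H2O = (H/2 kmol)*22.4 = (0.111/2)*22.4 = 1.24320 Nm^3
O2 needed per kg fuel = C/12 + H/4 = 0.852/12 + 0.111/4 = 0.09875000 kmol
Per kg fuel: N2 = O2*3.76*22.4 = 0.09875000*3.76*22.4 = 8.31712 Nm^3
Total per kg = 1.59040 + 1.24320 + 8.31712 = 11.15072 Nm^3
Total = 11.15072 * 3.1 = 34.57 Nm^3


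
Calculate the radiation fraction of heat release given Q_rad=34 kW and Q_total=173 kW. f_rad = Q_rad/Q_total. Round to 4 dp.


f_rad = Q_rad / Q_total
f_rad = 34 / 173 = 0.1965


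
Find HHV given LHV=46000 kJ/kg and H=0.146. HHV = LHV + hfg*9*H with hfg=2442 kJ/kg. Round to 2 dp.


HHV = LHV + hfg * 9 * H
Water addition = 2442 * 9 * 0.146 = 3208.788 kJ/kg
HHV = 46000 + 3208.788 = 49208.79 kJ/kg


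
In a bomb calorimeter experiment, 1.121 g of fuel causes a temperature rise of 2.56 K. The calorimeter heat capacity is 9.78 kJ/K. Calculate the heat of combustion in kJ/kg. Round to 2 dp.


Hc = C_cal * delta_T / m_fuel
Q_released = 9.78 * 2.56 = 25.0368 kJ
m_fuel = 1.121 g = 1.121/1000 kg = 0.001121 kg
Hc = 25.0368 / 0.001121 = 22334.34 kJ/kg


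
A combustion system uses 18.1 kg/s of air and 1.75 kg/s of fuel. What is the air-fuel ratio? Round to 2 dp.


AFR = m_air / m_fuel
AFR = 18.1 / 1.75 = 10.34


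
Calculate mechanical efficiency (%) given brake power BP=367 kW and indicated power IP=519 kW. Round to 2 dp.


eta_mech = (BP / IP) * 100
Ratio = 367 / 519 = 0.7071
eta_mech = 0.7071 * 100 = 70.71%


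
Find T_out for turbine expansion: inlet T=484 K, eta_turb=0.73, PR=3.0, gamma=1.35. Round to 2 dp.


T_out = T_in * (1 - eta * (1 - PR^(-(gamma-1)/gamma)))
Exponent = -(1.35-1)/1.35 = -0.25925926
PR^exp = 3.0^(-0.25925926) = 0.75214556
Factor = 1 - 0.73*(1 - 0.75214556) = 0.81906626
T_out = 484 * 0.81906626 = 396.43 K


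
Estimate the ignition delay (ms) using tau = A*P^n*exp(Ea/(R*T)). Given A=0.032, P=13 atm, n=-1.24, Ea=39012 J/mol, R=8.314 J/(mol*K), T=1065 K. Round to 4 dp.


tau = A * P^n * exp(Ea/(R*T))
P^n = 13^(-1.24) = 0.04156332
Ea/(R*T) = 39012/(8.314*1065) = 4.405940
exp(Ea/(R*T)) = 81.936134
tau = 0.032 * 0.04156332 * 81.936134 = 0.1090 ms


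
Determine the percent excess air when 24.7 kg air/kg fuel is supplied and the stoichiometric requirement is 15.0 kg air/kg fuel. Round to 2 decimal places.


Excess air = actual - stoichiometric = 24.7 - 15.0 = 9.70 kg/kg fuel
Excess air % = (excess / stoich) * 100 = (9.70 / 15.0) * 100 = 64.67%


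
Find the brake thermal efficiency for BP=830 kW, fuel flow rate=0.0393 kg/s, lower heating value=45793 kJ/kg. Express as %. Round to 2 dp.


eta_BTE = (BP / (mf * LHV)) * 100
Denominator = 0.0393 * 45793 = 1799.6649 kW
eta_BTE = (830 / 1799.6649) * 100 = 46.12%


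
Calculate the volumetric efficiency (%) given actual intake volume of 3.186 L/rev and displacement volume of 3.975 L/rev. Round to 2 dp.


eta_v = (V_actual / V_disp) * 100
Ratio = 3.186 / 3.975 = 0.8015
eta_v = 0.8015 * 100 = 80.15%


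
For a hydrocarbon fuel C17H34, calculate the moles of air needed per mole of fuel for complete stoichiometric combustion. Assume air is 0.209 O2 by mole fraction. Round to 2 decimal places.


Balanced combustion: C17H34 + 25.5 O2 -> 17 CO2 + 17 H2O
O2 needed = C + H/4 = 17 + 34/4 = 25.50 moles
Air moles = O2 / 0.209 = 25.50 / 0.209 = 122.01 moles air


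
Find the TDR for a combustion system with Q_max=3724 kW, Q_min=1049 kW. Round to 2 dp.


TDR = Q_max / Q_min
TDR = 3724 / 1049 = 3.55


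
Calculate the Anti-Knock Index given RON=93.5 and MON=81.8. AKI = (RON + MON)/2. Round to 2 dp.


AKI = (RON + MON) / 2
AKI = (93.5 + 81.8) / 2
AKI = 175.3 / 2 = 87.65


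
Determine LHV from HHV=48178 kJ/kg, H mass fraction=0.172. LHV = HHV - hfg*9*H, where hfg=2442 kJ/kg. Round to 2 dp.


LHV = HHV - hfg * 9 * H
Water correction = 2442 * 9 * 0.172 = 3780.216 kJ/kg
LHV = 48178 - 3780.216 = 44397.78 kJ/kg


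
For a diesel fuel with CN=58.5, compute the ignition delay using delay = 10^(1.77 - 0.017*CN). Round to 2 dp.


delay = 10^(1.77 - 0.017*CN)
Exponent = 1.77 - 0.017*58.5 = 0.7755
delay = 10^0.7755 = 5.96 ms


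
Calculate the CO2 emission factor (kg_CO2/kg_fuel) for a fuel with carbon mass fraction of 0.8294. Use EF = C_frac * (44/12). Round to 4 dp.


EF = C_frac * (M_CO2 / M_C)
EF = 0.8294 * (44/12)
EF = 0.8294 * 3.666667 = 3.0411 kg_CO2/kg_fuel


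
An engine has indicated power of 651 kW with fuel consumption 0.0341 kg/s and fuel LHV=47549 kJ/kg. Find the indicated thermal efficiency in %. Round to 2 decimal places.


eta_ith = (IP / (mf * LHV)) * 100
Denominator = 0.0341 * 47549 = 1621.4209 kW
eta_ith = (651 / 1621.4209) * 100 = 40.15%


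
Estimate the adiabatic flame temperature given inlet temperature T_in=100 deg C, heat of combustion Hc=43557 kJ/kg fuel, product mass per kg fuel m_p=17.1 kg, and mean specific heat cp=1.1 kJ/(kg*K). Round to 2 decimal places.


T_ad = T_in + Hc / (m_p * cp)
Denominator = 17.1 * 1.1 = 18.8100
Temperature rise = 43557 / 18.8100 = 2315.63 K
T_ad = 100 + 2315.63 = 2415.63 deg C


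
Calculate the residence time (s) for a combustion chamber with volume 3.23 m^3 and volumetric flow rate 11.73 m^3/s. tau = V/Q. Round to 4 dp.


tau = V / Q_flow
tau = 3.23 / 11.73 = 0.2754 s


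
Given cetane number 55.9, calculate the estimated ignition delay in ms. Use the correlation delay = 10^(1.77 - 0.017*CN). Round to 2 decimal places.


delay = 10^(1.77 - 0.017*CN)
Exponent = 1.77 - 0.017*55.9 = 0.8197
delay = 10^0.8197 = 6.60 ms


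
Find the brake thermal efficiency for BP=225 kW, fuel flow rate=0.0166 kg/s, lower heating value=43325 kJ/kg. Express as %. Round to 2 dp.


eta_BTE = (BP / (mf * LHV)) * 100
Denominator = 0.0166 * 43325 = 719.1950 kW
eta_BTE = (225 / 719.1950) * 100 = 31.28%


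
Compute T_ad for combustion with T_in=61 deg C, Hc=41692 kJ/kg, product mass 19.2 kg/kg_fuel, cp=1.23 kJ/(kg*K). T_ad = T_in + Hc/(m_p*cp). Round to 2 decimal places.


T_ad = T_in + Hc / (m_p * cp)
Denominator = 19.2 * 1.23 = 23.6160
Temperature rise = 41692 / 23.6160 = 1765.41 K
T_ad = 61 + 1765.41 = 1826.41 deg C


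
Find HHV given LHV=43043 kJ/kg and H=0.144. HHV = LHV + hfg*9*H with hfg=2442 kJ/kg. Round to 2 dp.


HHV = LHV + hfg * 9 * H
Water addition = 2442 * 9 * 0.144 = 3164.832 kJ/kg
HHV = 43043 + 3164.832 = 46207.83 kJ/kg


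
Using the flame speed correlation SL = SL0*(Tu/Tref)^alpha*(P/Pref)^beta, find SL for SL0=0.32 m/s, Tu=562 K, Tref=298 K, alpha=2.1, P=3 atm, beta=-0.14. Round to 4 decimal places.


SL = SL0 * (Tu/Tref)^alpha * (P/Pref)^beta
T ratio = 562/298 = 1.88590604
(T ratio)^alpha = 1.88590604^2.1 = 3.789589
(P/Pref)^beta = 3^(-0.14) = 0.857439
SL = 0.32 * 3.789589 * 0.857439 = 1.0398 m/s


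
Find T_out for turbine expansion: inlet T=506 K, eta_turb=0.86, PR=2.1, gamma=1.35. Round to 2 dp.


T_out = T_in * (1 - eta * (1 - PR^(-(gamma-1)/gamma)))
Exponent = -(1.35-1)/1.35 = -0.25925926
PR^exp = 2.1^(-0.25925926) = 0.82501466
Factor = 1 - 0.86*(1 - 0.82501466) = 0.84951261
T_out = 506 * 0.84951261 = 429.85 K


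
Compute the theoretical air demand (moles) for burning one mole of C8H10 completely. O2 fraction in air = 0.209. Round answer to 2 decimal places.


Balanced combustion: C8H10 + 10.5 O2 -> 8 CO2 + 5 H2O
O2 needed = C + H/4 = 8 + 10/4 = 10.50 moles
Air moles = O2 / 0.209 = 10.50 / 0.209 = 50.24 moles air


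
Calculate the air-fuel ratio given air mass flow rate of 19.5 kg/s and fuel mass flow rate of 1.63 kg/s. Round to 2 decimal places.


AFR = m_air / m_fuel
AFR = 19.5 / 1.63 = 11.96


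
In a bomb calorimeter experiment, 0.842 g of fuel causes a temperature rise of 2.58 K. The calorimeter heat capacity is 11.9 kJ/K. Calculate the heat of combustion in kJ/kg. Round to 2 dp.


Hc = C_cal * delta_T / m_fuel
Q_released = 11.9 * 2.58 = 30.7020 kJ
m_fuel = 0.842 g = 0.842/1000 kg = 0.000842 kg
Hc = 30.7020 / 0.000842 = 36463.18 kJ/kg


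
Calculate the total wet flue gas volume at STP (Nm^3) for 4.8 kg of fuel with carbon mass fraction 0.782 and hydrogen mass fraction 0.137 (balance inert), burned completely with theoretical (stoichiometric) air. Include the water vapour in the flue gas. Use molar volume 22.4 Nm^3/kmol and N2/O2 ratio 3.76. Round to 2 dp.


Per kg fuel: CO2 = (C/12 kmol)*22.4 = (0.782/12)*22.4 = 1.45973 Nm^3
Per kg fuel: H2O = (H/2 kmol)*22.4 = (0.137/2)*22.4 = 1.53440 Nm^3
O2 needed per kg fuel = C/12 + H/4 = 0.782/12 + 0.137/4 = 0.09941667 kmol
Per kg fuel: N2 = O2*3.76*22.4 = 0.09941667*3.76*22.4 = 8.37327 Nm^3
Total per kg = 1.45973 + 1.53440 + 8.37327 = 11.36740 Nm^3
Total = 11.36740 * 4.8 = 54.56 Nm^3


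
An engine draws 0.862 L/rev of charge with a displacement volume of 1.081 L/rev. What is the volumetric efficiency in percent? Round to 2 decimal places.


eta_v = (V_actual / V_disp) * 100
Ratio = 0.862 / 1.081 = 0.7974
eta_v = 0.7974 * 100 = 79.74%


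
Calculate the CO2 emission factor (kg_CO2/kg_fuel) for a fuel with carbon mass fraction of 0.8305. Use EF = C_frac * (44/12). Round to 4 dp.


EF = C_frac * (M_CO2 / M_C)
EF = 0.8305 * (44/12)
EF = 0.8305 * 3.666667 = 3.0452 kg_CO2/kg_fuel


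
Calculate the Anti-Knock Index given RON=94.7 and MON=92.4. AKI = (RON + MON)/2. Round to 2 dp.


AKI = (RON + MON) / 2
AKI = (94.7 + 92.4) / 2
AKI = 187.1 / 2 = 93.55


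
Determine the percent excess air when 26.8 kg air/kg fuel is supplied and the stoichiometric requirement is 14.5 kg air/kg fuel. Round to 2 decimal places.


Excess air = actual - stoichiometric = 26.8 - 14.5 = 12.30 kg/kg fuel
Excess air % = (excess / stoich) * 100 = (12.30 / 14.5) * 100 = 84.83%


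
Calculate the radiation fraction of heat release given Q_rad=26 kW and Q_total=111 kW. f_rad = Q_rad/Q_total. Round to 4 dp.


f_rad = Q_rad / Q_total
f_rad = 26 / 111 = 0.2342


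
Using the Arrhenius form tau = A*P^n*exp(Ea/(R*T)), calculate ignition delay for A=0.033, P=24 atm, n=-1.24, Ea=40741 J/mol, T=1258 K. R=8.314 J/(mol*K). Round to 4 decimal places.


tau = A * P^n * exp(Ea/(R*T))
P^n = 24^(-1.24) = 0.01943292
Ea/(R*T) = 40741/(8.314*1258) = 3.895301
exp(Ea/(R*T)) = 49.170852
tau = 0.033 * 0.01943292 * 49.170852 = 0.0315 ms


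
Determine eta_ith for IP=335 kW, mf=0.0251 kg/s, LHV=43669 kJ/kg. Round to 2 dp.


eta_ith = (IP / (mf * LHV)) * 100
Denominator = 0.0251 * 43669 = 1096.0919 kW
eta_ith = (335 / 1096.0919) * 100 = 30.56%


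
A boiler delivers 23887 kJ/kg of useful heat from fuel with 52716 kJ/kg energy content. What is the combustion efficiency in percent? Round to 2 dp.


Efficiency = (Q_useful / Q_fuel) * 100
Efficiency = (23887 / 52716) * 100
Efficiency = 0.4531 * 100 = 45.31%


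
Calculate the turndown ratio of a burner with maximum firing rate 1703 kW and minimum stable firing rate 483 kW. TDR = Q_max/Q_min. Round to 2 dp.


TDR = Q_max / Q_min
TDR = 1703 / 483 = 3.53


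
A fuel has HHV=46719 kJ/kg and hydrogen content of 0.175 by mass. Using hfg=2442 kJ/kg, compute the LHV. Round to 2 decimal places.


LHV = HHV - hfg * 9 * H
Water correction = 2442 * 9 * 0.175 = 3846.150 kJ/kg
LHV = 46719 - 3846.150 = 42872.85 kJ/kg


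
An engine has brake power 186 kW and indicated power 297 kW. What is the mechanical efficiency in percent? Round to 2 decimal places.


eta_mech = (BP / IP) * 100
Ratio = 186 / 297 = 0.6263
eta_mech = 0.6263 * 100 = 62.63%


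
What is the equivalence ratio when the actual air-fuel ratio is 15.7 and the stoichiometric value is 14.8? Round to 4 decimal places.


phi = AFR_stoich / AFR_actual
phi = 14.8 / 15.7 = 0.9427


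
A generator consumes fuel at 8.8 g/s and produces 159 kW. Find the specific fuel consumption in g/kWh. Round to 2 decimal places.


SFC = (mf / BP) * 3600
Rate = 8.8 / 159 = 0.055346 g/(s*kW)
SFC = 0.055346 * 3600 = 199.25 g/kWh


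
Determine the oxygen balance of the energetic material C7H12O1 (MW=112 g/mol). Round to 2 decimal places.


OB = -1600 * (2C + H/2 - O) / MW
Inner = 2*7 + 12/2 - 1 = 19.00
OB = -1600 * 19.00 / 112 = -271.43%


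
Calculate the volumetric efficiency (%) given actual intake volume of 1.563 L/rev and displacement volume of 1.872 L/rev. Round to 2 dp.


eta_v = (V_actual / V_disp) * 100
Ratio = 1.563 / 1.872 = 0.8349
eta_v = 0.8349 * 100 = 83.49%


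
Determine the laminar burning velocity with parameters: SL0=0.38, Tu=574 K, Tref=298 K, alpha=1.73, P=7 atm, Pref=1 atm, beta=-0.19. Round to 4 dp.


SL = SL0 * (Tu/Tref)^alpha * (P/Pref)^beta
T ratio = 574/298 = 1.92617450
(T ratio)^alpha = 1.92617450^1.73 = 3.108304
(P/Pref)^beta = 7^(-0.19) = 0.690926
SL = 0.38 * 3.108304 * 0.690926 = 0.8161 m/s


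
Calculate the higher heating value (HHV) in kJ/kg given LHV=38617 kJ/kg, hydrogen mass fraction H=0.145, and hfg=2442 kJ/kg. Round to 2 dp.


HHV = LHV + hfg * 9 * H
Water addition = 2442 * 9 * 0.145 = 3186.810 kJ/kg
HHV = 38617 + 3186.810 = 41803.81 kJ/kg


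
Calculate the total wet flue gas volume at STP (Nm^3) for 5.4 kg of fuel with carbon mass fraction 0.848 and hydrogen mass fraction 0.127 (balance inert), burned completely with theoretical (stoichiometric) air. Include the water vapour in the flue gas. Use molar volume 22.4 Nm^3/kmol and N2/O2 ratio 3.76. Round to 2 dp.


Per kg fuel: CO2 = (C/12 kmol)*22.4 = (0.848/12)*22.4 = 1.58293 Nm^3
Per kg fuel: H2O = (H/2 kmol)*22.4 = (0.127/2)*22.4 = 1.42240 Nm^3
O2 needed per kg fuel = C/12 + H/4 = 0.848/12 + 0.127/4 = 0.10241667 kmol
Per kg fuel: N2 = O2*3.76*22.4 = 0.10241667*3.76*22.4 = 8.62594 Nm^3
Total per kg = 1.58293 + 1.42240 + 8.62594 = 11.63127 Nm^3
Total = 11.63127 * 5.4 = 62.81 Nm^3


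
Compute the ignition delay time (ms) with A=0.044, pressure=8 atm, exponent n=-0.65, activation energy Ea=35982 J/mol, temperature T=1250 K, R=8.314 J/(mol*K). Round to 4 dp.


tau = A * P^n * exp(Ea/(R*T))
P^n = 8^(-0.65) = 0.25881623
Ea/(R*T) = 35982/(8.314*1250) = 3.462305
exp(Ea/(R*T)) = 31.890385
tau = 0.044 * 0.25881623 * 31.890385 = 0.3632 ms


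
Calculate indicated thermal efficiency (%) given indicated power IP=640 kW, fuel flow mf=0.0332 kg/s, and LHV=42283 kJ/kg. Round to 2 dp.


eta_ith = (IP / (mf * LHV)) * 100
Denominator = 0.0332 * 42283 = 1403.7956 kW
eta_ith = (640 / 1403.7956) * 100 = 45.59%


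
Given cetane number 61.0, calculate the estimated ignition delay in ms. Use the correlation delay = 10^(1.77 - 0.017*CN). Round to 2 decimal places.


delay = 10^(1.77 - 0.017*CN)
Exponent = 1.77 - 0.017*61.0 = 0.7330
delay = 10^0.7330 = 5.41 ms


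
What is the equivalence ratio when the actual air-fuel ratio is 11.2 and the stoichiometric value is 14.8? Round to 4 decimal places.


phi = AFR_stoich / AFR_actual
phi = 14.8 / 11.2 = 1.3214


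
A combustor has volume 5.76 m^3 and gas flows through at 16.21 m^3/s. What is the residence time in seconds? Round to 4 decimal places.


tau = V / Q_flow
tau = 5.76 / 16.21 = 0.3553 s


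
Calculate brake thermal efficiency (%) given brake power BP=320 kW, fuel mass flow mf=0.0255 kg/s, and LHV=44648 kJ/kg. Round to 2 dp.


eta_BTE = (BP / (mf * LHV)) * 100
Denominator = 0.0255 * 44648 = 1138.5240 kW
eta_BTE = (320 / 1138.5240) * 100 = 28.11%


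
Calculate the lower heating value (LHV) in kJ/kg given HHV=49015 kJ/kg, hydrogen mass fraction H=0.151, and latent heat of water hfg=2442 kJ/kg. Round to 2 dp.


LHV = HHV - hfg * 9 * H
Water correction = 2442 * 9 * 0.151 = 3318.678 kJ/kg
LHV = 49015 - 3318.678 = 45696.32 kJ/kg


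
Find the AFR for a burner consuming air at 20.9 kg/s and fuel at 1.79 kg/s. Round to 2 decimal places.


AFR = m_air / m_fuel
AFR = 20.9 / 1.79 = 11.68


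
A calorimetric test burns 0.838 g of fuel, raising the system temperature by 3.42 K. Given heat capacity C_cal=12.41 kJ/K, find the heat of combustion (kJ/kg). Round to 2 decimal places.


Hc = C_cal * delta_T / m_fuel
Q_released = 12.41 * 3.42 = 42.4422 kJ
m_fuel = 0.838 g = 0.838/1000 kg = 0.000838 kg
Hc = 42.4422 / 0.000838 = 50647.02 kJ/kg


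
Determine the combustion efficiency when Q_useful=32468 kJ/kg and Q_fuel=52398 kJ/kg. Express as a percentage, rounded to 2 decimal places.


Efficiency = (Q_useful / Q_fuel) * 100
Efficiency = (32468 / 52398) * 100
Efficiency = 0.6196 * 100 = 61.96%


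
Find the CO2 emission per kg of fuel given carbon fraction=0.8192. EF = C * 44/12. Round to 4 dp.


EF = C_frac * (M_CO2 / M_C)
EF = 0.8192 * (44/12)
EF = 0.8192 * 3.666667 = 3.0037 kg_CO2/kg_fuel


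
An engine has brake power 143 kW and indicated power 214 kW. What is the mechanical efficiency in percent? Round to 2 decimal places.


eta_mech = (BP / IP) * 100
Ratio = 143 / 214 = 0.6682
eta_mech = 0.6682 * 100 = 66.82%


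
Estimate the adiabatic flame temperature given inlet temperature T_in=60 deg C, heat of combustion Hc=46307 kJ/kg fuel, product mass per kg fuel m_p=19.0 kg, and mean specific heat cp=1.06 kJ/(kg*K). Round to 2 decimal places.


T_ad = T_in + Hc / (m_p * cp)
Denominator = 19.0 * 1.06 = 20.1400
Temperature rise = 46307 / 20.1400 = 2299.26 K
T_ad = 60 + 2299.26 = 2359.26 deg C


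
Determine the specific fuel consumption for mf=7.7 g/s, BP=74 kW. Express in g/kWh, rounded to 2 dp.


SFC = (mf / BP) * 3600
Rate = 7.7 / 74 = 0.104054 g/(s*kW)
SFC = 0.104054 * 3600 = 374.59 g/kWh


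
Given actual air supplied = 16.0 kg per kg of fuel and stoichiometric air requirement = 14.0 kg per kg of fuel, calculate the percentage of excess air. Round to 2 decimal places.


Excess air = actual - stoichiometric = 16.0 - 14.0 = 2.00 kg/kg fuel
Excess air % = (excess / stoich) * 100 = (2.00 / 14.0) * 100 = 14.29%


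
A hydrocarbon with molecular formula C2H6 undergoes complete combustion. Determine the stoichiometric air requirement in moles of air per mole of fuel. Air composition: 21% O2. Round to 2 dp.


Balanced combustion: C2H6 + 3.5 O2 -> 2 CO2 + 3 H2O
O2 needed = C + H/4 = 2 + 6/4 = 3.50 moles
Air moles = O2 / 0.21 = 3.50 / 0.21 = 16.67 moles air


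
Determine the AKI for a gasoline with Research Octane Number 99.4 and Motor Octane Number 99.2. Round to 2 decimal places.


AKI = (RON + MON) / 2
AKI = (99.4 + 99.2) / 2
AKI = 198.6 / 2 = 99.30


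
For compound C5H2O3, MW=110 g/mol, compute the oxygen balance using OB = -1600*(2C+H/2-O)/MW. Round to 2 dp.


OB = -1600 * (2C + H/2 - O) / MW
Inner = 2*5 + 2/2 - 3 = 8.00
OB = -1600 * 8.00 / 110 = -116.36%


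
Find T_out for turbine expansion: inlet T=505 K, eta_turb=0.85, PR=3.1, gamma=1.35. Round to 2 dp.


T_out = T_in * (1 - eta * (1 - PR^(-(gamma-1)/gamma)))
Exponent = -(1.35-1)/1.35 = -0.25925926
PR^exp = 3.1^(-0.25925926) = 0.74577862
Factor = 1 - 0.85*(1 - 0.74577862) = 0.78391183
T_out = 505 * 0.78391183 = 395.88 K


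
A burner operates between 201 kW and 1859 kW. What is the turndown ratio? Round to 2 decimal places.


TDR = Q_max / Q_min
TDR = 1859 / 201 = 9.25


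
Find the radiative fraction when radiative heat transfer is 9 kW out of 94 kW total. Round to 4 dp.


f_rad = Q_rad / Q_total
f_rad = 9 / 94 = 0.0957


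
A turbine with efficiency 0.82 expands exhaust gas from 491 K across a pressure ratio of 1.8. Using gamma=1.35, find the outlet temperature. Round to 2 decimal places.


T_out = T_in * (1 - eta * (1 - PR^(-(gamma-1)/gamma)))
Exponent = -(1.35-1)/1.35 = -0.25925926
PR^exp = 1.8^(-0.25925926) = 0.85865408
Factor = 1 - 0.82*(1 - 0.85865408) = 0.88409635
T_out = 491 * 0.88409635 = 434.09 K


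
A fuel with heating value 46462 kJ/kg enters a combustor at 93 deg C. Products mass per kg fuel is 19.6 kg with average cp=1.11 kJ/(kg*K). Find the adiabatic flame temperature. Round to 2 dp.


T_ad = T_in + Hc / (m_p * cp)
Denominator = 19.6 * 1.11 = 21.7560
Temperature rise = 46462 / 21.7560 = 2135.59 K
T_ad = 93 + 2135.59 = 2228.59 deg C


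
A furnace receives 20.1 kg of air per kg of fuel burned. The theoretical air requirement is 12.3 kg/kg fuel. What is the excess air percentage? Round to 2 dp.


Excess air = actual - stoichiometric = 20.1 - 12.3 = 7.80 kg/kg fuel
Excess air % = (excess / stoich) * 100 = (7.80 / 12.3) * 100 = 63.41%


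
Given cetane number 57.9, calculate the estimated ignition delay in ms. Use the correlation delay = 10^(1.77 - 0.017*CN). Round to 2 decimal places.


delay = 10^(1.77 - 0.017*CN)
Exponent = 1.77 - 0.017*57.9 = 0.7857
delay = 10^0.7857 = 6.11 ms


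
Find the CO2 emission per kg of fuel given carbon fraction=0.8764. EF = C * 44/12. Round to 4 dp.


EF = C_frac * (M_CO2 / M_C)
EF = 0.8764 * (44/12)
EF = 0.8764 * 3.666667 = 3.2135 kg_CO2/kg_fuel


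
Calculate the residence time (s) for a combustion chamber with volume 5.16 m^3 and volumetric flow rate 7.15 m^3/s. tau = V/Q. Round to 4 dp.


tau = V / Q_flow
tau = 5.16 / 7.15 = 0.7217 s


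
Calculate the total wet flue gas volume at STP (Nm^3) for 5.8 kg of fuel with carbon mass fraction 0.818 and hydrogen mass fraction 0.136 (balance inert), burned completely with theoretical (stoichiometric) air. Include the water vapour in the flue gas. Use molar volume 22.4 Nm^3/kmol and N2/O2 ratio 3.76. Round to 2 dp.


Per kg fuel: CO2 = (C/12 kmol)*22.4 = (0.818/12)*22.4 = 1.52693 Nm^3
Per kg fuel: H2O = (H/2 kmol)*22.4 = (0.136/2)*22.4 = 1.52320 Nm^3
O2 needed per kg fuel = C/12 + H/4 = 0.818/12 + 0.136/4 = 0.10216667 kmol
Per kg fuel: N2 = O2*3.76*22.4 = 0.10216667*3.76*22.4 = 8.60489 Nm^3
Total per kg = 1.52693 + 1.52320 + 8.60489 = 11.65502 Nm^3
Total = 11.65502 * 5.8 = 67.60 Nm^3


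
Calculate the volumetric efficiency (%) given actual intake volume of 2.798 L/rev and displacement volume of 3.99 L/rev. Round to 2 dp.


eta_v = (V_actual / V_disp) * 100
Ratio = 2.798 / 3.99 = 0.7013
eta_v = 0.7013 * 100 = 70.13%


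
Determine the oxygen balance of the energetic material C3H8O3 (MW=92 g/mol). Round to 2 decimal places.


OB = -1600 * (2C + H/2 - O) / MW
Inner = 2*3 + 8/2 - 3 = 7.00
OB = -1600 * 7.00 / 92 = -121.74%


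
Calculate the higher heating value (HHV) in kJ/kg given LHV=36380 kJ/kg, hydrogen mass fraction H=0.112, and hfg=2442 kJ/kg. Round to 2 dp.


HHV = LHV + hfg * 9 * H
Water addition = 2442 * 9 * 0.112 = 2461.536 kJ/kg
HHV = 36380 + 2461.536 = 38841.54 kJ/kg


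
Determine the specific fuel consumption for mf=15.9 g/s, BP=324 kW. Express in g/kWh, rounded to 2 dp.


SFC = (mf / BP) * 3600
Rate = 15.9 / 324 = 0.049074 g/(s*kW)
SFC = 0.049074 * 3600 = 176.67 g/kWh


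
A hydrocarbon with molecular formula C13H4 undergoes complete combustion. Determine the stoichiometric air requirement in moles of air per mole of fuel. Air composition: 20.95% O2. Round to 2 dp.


Balanced combustion: C13H4 + 14 O2 -> 13 CO2 + 2 H2O
O2 needed = C + H/4 = 13 + 4/4 = 14.00 moles
Air moles = O2 / 0.2095 = 14.00 / 0.2095 = 66.83 moles air
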